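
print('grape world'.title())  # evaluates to Grape World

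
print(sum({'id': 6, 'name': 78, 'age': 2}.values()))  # 86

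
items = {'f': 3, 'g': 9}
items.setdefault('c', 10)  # 10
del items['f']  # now {'g': 9, 'c': 10}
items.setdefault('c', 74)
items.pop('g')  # 9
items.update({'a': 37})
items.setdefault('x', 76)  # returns 76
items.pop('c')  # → 10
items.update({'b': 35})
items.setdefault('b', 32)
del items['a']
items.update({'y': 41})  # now {'x': 76, 'b': 35, 'y': 41}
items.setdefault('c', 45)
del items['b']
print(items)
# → {'x': 76, 'y': 41, 'c': 45}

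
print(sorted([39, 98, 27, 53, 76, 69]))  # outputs [27, 39, 53, 69, 76, 98]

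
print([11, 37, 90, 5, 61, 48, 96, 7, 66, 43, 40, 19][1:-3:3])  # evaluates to [37, 61, 7]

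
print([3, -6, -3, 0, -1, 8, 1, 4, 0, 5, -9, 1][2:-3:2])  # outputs [-3, -1, 1, 0]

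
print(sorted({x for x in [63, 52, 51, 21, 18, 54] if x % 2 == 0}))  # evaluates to [18, 52, 54]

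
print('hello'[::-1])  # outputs olleh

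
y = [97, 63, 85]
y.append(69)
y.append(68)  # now [97, 63, 85, 69, 68]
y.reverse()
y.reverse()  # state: [97, 63, 85, 69, 68]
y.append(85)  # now [97, 63, 85, 69, 68, 85]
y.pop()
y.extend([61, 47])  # [97, 63, 85, 69, 68, 61, 47]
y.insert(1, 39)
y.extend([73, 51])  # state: [97, 39, 63, 85, 69, 68, 61, 47, 73, 51]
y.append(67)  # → [97, 39, 63, 85, 69, 68, 61, 47, 73, 51, 67]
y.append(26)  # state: [97, 39, 63, 85, 69, 68, 61, 47, 73, 51, 67, 26]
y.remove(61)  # [97, 39, 63, 85, 69, 68, 47, 73, 51, 67, 26]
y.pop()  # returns 26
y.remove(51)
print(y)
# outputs [97, 39, 63, 85, 69, 68, 47, 73, 67]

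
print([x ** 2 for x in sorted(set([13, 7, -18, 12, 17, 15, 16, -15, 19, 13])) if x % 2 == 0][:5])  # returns [324, 144, 256]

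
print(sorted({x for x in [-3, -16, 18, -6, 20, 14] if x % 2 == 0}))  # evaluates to [-16, -6, 14, 18, 20]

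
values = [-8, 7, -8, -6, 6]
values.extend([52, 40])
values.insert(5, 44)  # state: [-8, 7, -8, -6, 6, 44, 52, 40]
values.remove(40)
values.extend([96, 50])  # [-8, 7, -8, -6, 6, 44, 52, 96, 50]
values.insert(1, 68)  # [-8, 68, 7, -8, -6, 6, 44, 52, 96, 50]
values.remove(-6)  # [-8, 68, 7, -8, 6, 44, 52, 96, 50]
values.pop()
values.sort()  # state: [-8, -8, 6, 7, 44, 52, 68, 96]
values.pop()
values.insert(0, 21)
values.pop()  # 68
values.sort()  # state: [-8, -8, 6, 7, 21, 44, 52]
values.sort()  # [-8, -8, 6, 7, 21, 44, 52]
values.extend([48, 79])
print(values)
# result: [-8, -8, 6, 7, 21, 44, 52, 48, 79]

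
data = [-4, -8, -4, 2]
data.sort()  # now [-8, -4, -4, 2]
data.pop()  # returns 2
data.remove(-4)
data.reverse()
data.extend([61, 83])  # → [-4, -8, 61, 83]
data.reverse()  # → [83, 61, -8, -4]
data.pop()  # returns -4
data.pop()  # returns -8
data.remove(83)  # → [61]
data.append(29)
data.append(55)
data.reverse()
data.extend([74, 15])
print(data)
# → [55, 29, 61, 74, 15]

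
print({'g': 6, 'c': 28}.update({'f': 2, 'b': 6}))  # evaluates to None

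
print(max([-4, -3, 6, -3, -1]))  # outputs 6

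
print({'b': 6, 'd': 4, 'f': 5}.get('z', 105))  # 105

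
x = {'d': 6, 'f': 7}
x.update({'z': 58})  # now {'d': 6, 'f': 7, 'z': 58}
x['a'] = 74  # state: {'d': 6, 'f': 7, 'z': 58, 'a': 74}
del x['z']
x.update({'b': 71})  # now {'d': 6, 'f': 7, 'a': 74, 'b': 71}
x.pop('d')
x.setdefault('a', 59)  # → 74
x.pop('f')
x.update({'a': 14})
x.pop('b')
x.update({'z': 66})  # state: {'a': 14, 'z': 66}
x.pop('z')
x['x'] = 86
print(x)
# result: {'a': 14, 'x': 86}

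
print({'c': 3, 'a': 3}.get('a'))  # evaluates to 3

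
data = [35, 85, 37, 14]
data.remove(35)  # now [85, 37, 14]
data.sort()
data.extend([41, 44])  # [14, 37, 85, 41, 44]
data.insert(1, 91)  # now [14, 91, 37, 85, 41, 44]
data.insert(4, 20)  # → [14, 91, 37, 85, 20, 41, 44]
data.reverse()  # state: [44, 41, 20, 85, 37, 91, 14]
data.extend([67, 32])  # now [44, 41, 20, 85, 37, 91, 14, 67, 32]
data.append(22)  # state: [44, 41, 20, 85, 37, 91, 14, 67, 32, 22]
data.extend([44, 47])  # [44, 41, 20, 85, 37, 91, 14, 67, 32, 22, 44, 47]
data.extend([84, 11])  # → [44, 41, 20, 85, 37, 91, 14, 67, 32, 22, 44, 47, 84, 11]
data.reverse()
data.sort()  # [11, 14, 20, 22, 32, 37, 41, 44, 44, 47, 67, 84, 85, 91]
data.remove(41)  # [11, 14, 20, 22, 32, 37, 44, 44, 47, 67, 84, 85, 91]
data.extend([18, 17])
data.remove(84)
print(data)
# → [11, 14, 20, 22, 32, 37, 44, 44, 47, 67, 85, 91, 18, 17]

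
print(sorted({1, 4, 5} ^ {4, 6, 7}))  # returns [1, 5, 6, 7]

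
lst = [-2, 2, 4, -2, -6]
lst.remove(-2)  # [2, 4, -2, -6]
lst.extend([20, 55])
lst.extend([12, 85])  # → [2, 4, -2, -6, 20, 55, 12, 85]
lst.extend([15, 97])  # [2, 4, -2, -6, 20, 55, 12, 85, 15, 97]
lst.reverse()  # [97, 15, 85, 12, 55, 20, -6, -2, 4, 2]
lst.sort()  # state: [-6, -2, 2, 4, 12, 15, 20, 55, 85, 97]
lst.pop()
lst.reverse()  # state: [85, 55, 20, 15, 12, 4, 2, -2, -6]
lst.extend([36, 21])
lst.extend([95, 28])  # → [85, 55, 20, 15, 12, 4, 2, -2, -6, 36, 21, 95, 28]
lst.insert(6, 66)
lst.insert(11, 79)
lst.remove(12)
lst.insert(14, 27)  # [85, 55, 20, 15, 4, 66, 2, -2, -6, 36, 79, 21, 95, 28, 27]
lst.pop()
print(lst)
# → [85, 55, 20, 15, 4, 66, 2, -2, -6, 36, 79, 21, 95, 28]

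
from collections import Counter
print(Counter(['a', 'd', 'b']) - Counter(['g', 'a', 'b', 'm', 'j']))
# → Counter({'d': 1})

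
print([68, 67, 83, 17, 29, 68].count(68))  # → 2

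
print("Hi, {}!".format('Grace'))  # Hi, Grace!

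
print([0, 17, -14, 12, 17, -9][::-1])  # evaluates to [-9, 17, 12, -14, 17, 0]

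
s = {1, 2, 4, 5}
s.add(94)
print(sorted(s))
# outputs [1, 2, 4, 5, 94]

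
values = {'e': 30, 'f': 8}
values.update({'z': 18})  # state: {'e': 30, 'f': 8, 'z': 18}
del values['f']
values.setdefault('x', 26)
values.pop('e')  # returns 30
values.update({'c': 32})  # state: {'z': 18, 'x': 26, 'c': 32}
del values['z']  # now {'x': 26, 'c': 32}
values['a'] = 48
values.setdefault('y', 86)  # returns 86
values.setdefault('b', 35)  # 35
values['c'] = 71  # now {'x': 26, 'c': 71, 'a': 48, 'y': 86, 'b': 35}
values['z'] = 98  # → {'x': 26, 'c': 71, 'a': 48, 'y': 86, 'b': 35, 'z': 98}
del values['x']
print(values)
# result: {'c': 71, 'a': 48, 'y': 86, 'b': 35, 'z': 98}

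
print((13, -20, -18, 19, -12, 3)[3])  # 19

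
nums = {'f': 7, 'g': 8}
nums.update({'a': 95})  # {'f': 7, 'g': 8, 'a': 95}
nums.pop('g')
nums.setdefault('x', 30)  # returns 30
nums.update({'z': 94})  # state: {'f': 7, 'a': 95, 'x': 30, 'z': 94}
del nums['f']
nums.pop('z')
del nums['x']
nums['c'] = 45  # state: {'a': 95, 'c': 45}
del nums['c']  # {'a': 95}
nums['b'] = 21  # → {'a': 95, 'b': 21}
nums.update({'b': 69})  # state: {'a': 95, 'b': 69}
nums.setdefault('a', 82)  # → 95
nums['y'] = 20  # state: {'a': 95, 'b': 69, 'y': 20}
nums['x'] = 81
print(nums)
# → {'a': 95, 'b': 69, 'y': 20, 'x': 81}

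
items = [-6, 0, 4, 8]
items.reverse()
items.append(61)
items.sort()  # [-6, 0, 4, 8, 61]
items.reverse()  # [61, 8, 4, 0, -6]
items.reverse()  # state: [-6, 0, 4, 8, 61]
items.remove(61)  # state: [-6, 0, 4, 8]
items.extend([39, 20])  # [-6, 0, 4, 8, 39, 20]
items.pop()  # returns 20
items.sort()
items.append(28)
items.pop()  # 28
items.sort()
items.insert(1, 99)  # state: [-6, 99, 0, 4, 8, 39]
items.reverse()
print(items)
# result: [39, 8, 4, 0, 99, -6]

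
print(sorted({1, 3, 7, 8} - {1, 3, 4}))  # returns [7, 8]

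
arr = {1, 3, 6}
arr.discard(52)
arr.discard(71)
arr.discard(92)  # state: {1, 3, 6}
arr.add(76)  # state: {1, 3, 6, 76}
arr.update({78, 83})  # {1, 3, 6, 76, 78, 83}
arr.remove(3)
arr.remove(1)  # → {6, 76, 78, 83}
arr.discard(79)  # {6, 76, 78, 83}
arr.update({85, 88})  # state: {6, 76, 78, 83, 85, 88}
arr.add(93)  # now {6, 76, 78, 83, 85, 88, 93}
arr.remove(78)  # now {6, 76, 83, 85, 88, 93}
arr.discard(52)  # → {6, 76, 83, 85, 88, 93}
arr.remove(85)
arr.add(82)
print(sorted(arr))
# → [6, 76, 82, 83, 88, 93]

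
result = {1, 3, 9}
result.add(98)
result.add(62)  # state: {1, 3, 9, 62, 98}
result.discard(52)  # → {1, 3, 9, 62, 98}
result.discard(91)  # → {1, 3, 9, 62, 98}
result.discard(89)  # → {1, 3, 9, 62, 98}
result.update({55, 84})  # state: {1, 3, 9, 55, 62, 84, 98}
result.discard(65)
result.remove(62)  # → {1, 3, 9, 55, 84, 98}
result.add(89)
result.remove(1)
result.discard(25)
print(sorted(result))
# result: [3, 9, 55, 84, 89, 98]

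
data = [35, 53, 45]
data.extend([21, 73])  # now [35, 53, 45, 21, 73]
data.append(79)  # [35, 53, 45, 21, 73, 79]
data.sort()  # [21, 35, 45, 53, 73, 79]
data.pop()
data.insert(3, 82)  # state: [21, 35, 45, 82, 53, 73]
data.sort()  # [21, 35, 45, 53, 73, 82]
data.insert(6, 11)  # [21, 35, 45, 53, 73, 82, 11]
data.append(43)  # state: [21, 35, 45, 53, 73, 82, 11, 43]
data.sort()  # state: [11, 21, 35, 43, 45, 53, 73, 82]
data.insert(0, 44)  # [44, 11, 21, 35, 43, 45, 53, 73, 82]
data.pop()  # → 82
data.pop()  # 73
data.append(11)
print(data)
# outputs [44, 11, 21, 35, 43, 45, 53, 11]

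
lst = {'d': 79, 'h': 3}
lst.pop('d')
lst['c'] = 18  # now {'h': 3, 'c': 18}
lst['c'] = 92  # {'h': 3, 'c': 92}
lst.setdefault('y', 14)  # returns 14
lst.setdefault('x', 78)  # 78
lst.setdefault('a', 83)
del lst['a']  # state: {'h': 3, 'c': 92, 'y': 14, 'x': 78}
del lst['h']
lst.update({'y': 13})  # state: {'c': 92, 'y': 13, 'x': 78}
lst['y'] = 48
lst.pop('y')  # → 48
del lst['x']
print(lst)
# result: {'c': 92}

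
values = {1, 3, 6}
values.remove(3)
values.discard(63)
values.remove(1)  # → {6}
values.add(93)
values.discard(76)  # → {6, 93}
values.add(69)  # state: {6, 69, 93}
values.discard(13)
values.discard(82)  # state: {6, 69, 93}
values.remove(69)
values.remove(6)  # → {93}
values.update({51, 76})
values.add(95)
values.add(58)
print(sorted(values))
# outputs [51, 58, 76, 93, 95]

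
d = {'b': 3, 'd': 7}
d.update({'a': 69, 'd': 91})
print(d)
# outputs {'b': 3, 'd': 91, 'a': 69}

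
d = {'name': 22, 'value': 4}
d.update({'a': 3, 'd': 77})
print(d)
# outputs {'name': 22, 'value': 4, 'a': 3, 'd': 77}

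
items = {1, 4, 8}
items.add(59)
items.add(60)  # {1, 4, 8, 59, 60}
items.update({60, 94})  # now {1, 4, 8, 59, 60, 94}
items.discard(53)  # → {1, 4, 8, 59, 60, 94}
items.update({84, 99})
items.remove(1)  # {4, 8, 59, 60, 84, 94, 99}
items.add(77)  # {4, 8, 59, 60, 77, 84, 94, 99}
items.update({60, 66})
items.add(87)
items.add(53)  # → {4, 8, 53, 59, 60, 66, 77, 84, 87, 94, 99}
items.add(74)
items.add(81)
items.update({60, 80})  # {4, 8, 53, 59, 60, 66, 74, 77, 80, 81, 84, 87, 94, 99}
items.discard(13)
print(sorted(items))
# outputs [4, 8, 53, 59, 60, 66, 74, 77, 80, 81, 84, 87, 94, 99]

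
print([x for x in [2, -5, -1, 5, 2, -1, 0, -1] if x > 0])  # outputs [2, 5, 2]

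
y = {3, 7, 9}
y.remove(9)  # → {3, 7}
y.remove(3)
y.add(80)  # {7, 80}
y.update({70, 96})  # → {7, 70, 80, 96}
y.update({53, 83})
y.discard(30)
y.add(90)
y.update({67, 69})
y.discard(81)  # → {7, 53, 67, 69, 70, 80, 83, 90, 96}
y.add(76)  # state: {7, 53, 67, 69, 70, 76, 80, 83, 90, 96}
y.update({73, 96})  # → {7, 53, 67, 69, 70, 73, 76, 80, 83, 90, 96}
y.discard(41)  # {7, 53, 67, 69, 70, 73, 76, 80, 83, 90, 96}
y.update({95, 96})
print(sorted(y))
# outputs [7, 53, 67, 69, 70, 73, 76, 80, 83, 90, 95, 96]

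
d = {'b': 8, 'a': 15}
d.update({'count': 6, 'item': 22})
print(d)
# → {'b': 8, 'a': 15, 'count': 6, 'item': 22}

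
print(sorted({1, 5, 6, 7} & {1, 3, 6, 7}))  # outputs [1, 6, 7]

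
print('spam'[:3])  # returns spa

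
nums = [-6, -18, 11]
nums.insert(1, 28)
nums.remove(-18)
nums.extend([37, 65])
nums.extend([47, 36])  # [-6, 28, 11, 37, 65, 47, 36]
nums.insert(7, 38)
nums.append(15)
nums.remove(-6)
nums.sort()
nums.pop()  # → 65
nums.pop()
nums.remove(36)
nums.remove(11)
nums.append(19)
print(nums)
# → [15, 28, 37, 38, 19]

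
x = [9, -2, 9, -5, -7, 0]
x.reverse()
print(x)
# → [0, -7, -5, 9, -2, 9]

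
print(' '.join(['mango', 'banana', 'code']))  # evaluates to mango banana code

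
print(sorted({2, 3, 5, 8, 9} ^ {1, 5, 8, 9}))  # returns [1, 2, 3]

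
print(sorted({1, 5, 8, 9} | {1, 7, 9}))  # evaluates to [1, 5, 7, 8, 9]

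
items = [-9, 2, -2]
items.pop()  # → -2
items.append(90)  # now [-9, 2, 90]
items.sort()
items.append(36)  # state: [-9, 2, 90, 36]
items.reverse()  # [36, 90, 2, -9]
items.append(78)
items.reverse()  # [78, -9, 2, 90, 36]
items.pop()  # 36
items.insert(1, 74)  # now [78, 74, -9, 2, 90]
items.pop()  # 90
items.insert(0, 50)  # [50, 78, 74, -9, 2]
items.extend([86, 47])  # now [50, 78, 74, -9, 2, 86, 47]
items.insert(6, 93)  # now [50, 78, 74, -9, 2, 86, 93, 47]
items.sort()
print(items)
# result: [-9, 2, 47, 50, 74, 78, 86, 93]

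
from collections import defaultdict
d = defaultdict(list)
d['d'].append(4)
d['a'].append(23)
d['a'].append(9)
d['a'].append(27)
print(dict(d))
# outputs {'d': [4], 'a': [23, 9, 27]}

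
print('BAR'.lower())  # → bar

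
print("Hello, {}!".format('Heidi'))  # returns Hello, Heidi!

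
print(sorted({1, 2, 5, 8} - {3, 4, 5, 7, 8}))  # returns [1, 2]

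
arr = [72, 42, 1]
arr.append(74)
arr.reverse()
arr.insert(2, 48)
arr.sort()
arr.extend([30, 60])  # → [1, 42, 48, 72, 74, 30, 60]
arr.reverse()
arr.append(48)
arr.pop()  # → 48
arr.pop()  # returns 1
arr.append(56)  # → [60, 30, 74, 72, 48, 42, 56]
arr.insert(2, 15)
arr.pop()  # 56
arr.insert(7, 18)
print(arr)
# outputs [60, 30, 15, 74, 72, 48, 42, 18]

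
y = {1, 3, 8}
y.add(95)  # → {1, 3, 8, 95}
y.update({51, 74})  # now {1, 3, 8, 51, 74, 95}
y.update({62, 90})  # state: {1, 3, 8, 51, 62, 74, 90, 95}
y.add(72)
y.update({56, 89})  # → {1, 3, 8, 51, 56, 62, 72, 74, 89, 90, 95}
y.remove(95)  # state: {1, 3, 8, 51, 56, 62, 72, 74, 89, 90}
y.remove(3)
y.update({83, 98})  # {1, 8, 51, 56, 62, 72, 74, 83, 89, 90, 98}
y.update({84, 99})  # {1, 8, 51, 56, 62, 72, 74, 83, 84, 89, 90, 98, 99}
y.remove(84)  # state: {1, 8, 51, 56, 62, 72, 74, 83, 89, 90, 98, 99}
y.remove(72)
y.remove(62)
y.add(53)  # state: {1, 8, 51, 53, 56, 74, 83, 89, 90, 98, 99}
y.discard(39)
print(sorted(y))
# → [1, 8, 51, 53, 56, 74, 83, 89, 90, 98, 99]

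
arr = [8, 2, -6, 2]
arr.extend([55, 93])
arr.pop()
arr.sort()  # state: [-6, 2, 2, 8, 55]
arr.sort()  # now [-6, 2, 2, 8, 55]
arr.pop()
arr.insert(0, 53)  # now [53, -6, 2, 2, 8]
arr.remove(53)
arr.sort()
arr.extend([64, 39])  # [-6, 2, 2, 8, 64, 39]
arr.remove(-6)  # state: [2, 2, 8, 64, 39]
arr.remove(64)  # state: [2, 2, 8, 39]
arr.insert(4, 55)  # [2, 2, 8, 39, 55]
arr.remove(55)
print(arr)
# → [2, 2, 8, 39]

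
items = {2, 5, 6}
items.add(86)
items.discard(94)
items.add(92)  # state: {2, 5, 6, 86, 92}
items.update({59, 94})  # {2, 5, 6, 59, 86, 92, 94}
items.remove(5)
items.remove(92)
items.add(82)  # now {2, 6, 59, 82, 86, 94}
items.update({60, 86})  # {2, 6, 59, 60, 82, 86, 94}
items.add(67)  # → {2, 6, 59, 60, 67, 82, 86, 94}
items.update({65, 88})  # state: {2, 6, 59, 60, 65, 67, 82, 86, 88, 94}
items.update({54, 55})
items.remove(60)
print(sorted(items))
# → [2, 6, 54, 55, 59, 65, 67, 82, 86, 88, 94]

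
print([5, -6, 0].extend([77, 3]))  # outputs None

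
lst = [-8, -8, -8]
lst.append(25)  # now [-8, -8, -8, 25]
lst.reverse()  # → [25, -8, -8, -8]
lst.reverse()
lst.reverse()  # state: [25, -8, -8, -8]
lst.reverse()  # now [-8, -8, -8, 25]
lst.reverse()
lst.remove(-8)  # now [25, -8, -8]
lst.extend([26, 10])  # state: [25, -8, -8, 26, 10]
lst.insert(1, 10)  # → [25, 10, -8, -8, 26, 10]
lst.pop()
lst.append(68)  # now [25, 10, -8, -8, 26, 68]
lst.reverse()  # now [68, 26, -8, -8, 10, 25]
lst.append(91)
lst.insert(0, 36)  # [36, 68, 26, -8, -8, 10, 25, 91]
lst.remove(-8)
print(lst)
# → [36, 68, 26, -8, 10, 25, 91]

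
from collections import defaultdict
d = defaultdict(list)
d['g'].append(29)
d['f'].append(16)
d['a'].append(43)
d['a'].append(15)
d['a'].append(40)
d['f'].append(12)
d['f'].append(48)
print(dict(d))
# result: {'g': [29], 'f': [16, 12, 48], 'a': [43, 15, 40]}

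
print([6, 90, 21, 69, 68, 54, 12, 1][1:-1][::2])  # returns [90, 69, 54]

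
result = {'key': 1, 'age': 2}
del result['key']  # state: {'age': 2}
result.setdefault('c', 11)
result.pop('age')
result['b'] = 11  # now {'c': 11, 'b': 11}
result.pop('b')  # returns 11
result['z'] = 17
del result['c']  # {'z': 17}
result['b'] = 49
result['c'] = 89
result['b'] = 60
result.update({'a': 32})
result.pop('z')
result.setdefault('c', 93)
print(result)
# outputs {'b': 60, 'c': 89, 'a': 32}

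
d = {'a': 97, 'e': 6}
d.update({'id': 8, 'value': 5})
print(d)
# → {'a': 97, 'e': 6, 'id': 8, 'value': 5}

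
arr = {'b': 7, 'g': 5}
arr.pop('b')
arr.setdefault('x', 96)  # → 96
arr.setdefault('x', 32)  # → 96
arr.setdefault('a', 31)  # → 31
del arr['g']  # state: {'x': 96, 'a': 31}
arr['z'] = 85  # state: {'x': 96, 'a': 31, 'z': 85}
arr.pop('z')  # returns 85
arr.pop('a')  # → 31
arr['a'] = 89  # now {'x': 96, 'a': 89}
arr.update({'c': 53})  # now {'x': 96, 'a': 89, 'c': 53}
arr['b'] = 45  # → {'x': 96, 'a': 89, 'c': 53, 'b': 45}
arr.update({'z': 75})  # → {'x': 96, 'a': 89, 'c': 53, 'b': 45, 'z': 75}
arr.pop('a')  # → 89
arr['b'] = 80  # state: {'x': 96, 'c': 53, 'b': 80, 'z': 75}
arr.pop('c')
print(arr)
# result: {'x': 96, 'b': 80, 'z': 75}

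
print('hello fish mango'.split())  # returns ['hello', 'fish', 'mango']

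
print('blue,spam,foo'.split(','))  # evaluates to ['blue', 'spam', 'foo']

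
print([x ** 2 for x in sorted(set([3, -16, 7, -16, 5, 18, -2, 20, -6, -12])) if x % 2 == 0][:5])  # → [256, 144, 36, 4, 324]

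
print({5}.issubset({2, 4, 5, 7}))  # True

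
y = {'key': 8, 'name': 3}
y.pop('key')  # 8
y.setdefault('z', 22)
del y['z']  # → {'name': 3}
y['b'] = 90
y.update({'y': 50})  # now {'name': 3, 'b': 90, 'y': 50}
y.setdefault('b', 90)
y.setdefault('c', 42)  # 42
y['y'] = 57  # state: {'name': 3, 'b': 90, 'y': 57, 'c': 42}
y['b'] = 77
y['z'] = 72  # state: {'name': 3, 'b': 77, 'y': 57, 'c': 42, 'z': 72}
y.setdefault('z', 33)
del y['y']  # {'name': 3, 'b': 77, 'c': 42, 'z': 72}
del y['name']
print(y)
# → {'b': 77, 'c': 42, 'z': 72}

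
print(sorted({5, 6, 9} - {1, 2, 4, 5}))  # [6, 9]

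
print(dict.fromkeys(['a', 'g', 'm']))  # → {'a': None, 'g': None, 'm': None}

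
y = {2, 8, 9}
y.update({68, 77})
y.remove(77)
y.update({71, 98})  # {2, 8, 9, 68, 71, 98}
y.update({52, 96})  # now {2, 8, 9, 52, 68, 71, 96, 98}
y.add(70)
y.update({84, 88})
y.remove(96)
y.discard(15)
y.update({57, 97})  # {2, 8, 9, 52, 57, 68, 70, 71, 84, 88, 97, 98}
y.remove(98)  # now {2, 8, 9, 52, 57, 68, 70, 71, 84, 88, 97}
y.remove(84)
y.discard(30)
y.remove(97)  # {2, 8, 9, 52, 57, 68, 70, 71, 88}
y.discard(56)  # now {2, 8, 9, 52, 57, 68, 70, 71, 88}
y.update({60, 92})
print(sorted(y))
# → [2, 8, 9, 52, 57, 60, 68, 70, 71, 88, 92]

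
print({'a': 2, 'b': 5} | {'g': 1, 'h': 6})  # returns {'a': 2, 'b': 5, 'g': 1, 'h': 6}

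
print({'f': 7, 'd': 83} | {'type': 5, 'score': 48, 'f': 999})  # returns {'f': 999, 'd': 83, 'type': 5, 'score': 48}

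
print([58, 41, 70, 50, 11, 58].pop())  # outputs 58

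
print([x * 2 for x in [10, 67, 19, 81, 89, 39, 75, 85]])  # [20, 134, 38, 162, 178, 78, 150, 170]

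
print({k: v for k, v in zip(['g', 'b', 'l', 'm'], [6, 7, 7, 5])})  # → {'g': 6, 'b': 7, 'l': 7, 'm': 5}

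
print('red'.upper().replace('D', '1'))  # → RE1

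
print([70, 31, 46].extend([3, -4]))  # None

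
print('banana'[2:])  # nana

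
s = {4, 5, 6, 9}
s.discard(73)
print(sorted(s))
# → [4, 5, 6, 9]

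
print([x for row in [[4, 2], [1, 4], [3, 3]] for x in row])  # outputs [4, 2, 1, 4, 3, 3]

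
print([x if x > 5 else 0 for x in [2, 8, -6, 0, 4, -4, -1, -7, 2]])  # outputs [0, 8, 0, 0, 0, 0, 0, 0, 0]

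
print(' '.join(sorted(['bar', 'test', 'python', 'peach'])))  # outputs bar peach python test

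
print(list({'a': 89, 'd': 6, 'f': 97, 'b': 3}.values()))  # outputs [89, 6, 97, 3]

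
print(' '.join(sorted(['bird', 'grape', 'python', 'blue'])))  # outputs bird blue grape python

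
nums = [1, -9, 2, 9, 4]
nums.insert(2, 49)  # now [1, -9, 49, 2, 9, 4]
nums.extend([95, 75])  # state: [1, -9, 49, 2, 9, 4, 95, 75]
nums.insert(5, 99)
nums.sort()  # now [-9, 1, 2, 4, 9, 49, 75, 95, 99]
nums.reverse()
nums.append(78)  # [99, 95, 75, 49, 9, 4, 2, 1, -9, 78]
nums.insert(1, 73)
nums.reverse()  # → [78, -9, 1, 2, 4, 9, 49, 75, 95, 73, 99]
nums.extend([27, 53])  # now [78, -9, 1, 2, 4, 9, 49, 75, 95, 73, 99, 27, 53]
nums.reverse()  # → [53, 27, 99, 73, 95, 75, 49, 9, 4, 2, 1, -9, 78]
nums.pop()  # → 78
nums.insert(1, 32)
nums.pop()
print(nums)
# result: [53, 32, 27, 99, 73, 95, 75, 49, 9, 4, 2, 1]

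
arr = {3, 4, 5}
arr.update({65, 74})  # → {3, 4, 5, 65, 74}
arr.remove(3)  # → {4, 5, 65, 74}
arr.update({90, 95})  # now {4, 5, 65, 74, 90, 95}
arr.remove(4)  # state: {5, 65, 74, 90, 95}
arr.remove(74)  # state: {5, 65, 90, 95}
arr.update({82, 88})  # {5, 65, 82, 88, 90, 95}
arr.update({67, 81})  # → {5, 65, 67, 81, 82, 88, 90, 95}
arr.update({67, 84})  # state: {5, 65, 67, 81, 82, 84, 88, 90, 95}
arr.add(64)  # {5, 64, 65, 67, 81, 82, 84, 88, 90, 95}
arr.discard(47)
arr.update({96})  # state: {5, 64, 65, 67, 81, 82, 84, 88, 90, 95, 96}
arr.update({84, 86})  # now {5, 64, 65, 67, 81, 82, 84, 86, 88, 90, 95, 96}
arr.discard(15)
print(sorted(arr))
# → [5, 64, 65, 67, 81, 82, 84, 86, 88, 90, 95, 96]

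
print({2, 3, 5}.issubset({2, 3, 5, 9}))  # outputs True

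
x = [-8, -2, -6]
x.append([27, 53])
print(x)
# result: [-8, -2, -6, [27, 53]]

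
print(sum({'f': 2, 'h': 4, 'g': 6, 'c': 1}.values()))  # 13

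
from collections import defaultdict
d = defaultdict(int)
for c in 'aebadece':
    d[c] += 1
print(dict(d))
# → {'a': 2, 'e': 3, 'b': 1, 'd': 1, 'c': 1}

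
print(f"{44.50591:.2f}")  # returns 44.51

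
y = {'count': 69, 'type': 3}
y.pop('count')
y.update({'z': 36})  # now {'type': 3, 'z': 36}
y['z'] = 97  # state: {'type': 3, 'z': 97}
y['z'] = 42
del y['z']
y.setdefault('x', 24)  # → 24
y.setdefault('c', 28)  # 28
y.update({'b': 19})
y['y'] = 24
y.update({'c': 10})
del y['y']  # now {'type': 3, 'x': 24, 'c': 10, 'b': 19}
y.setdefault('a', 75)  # 75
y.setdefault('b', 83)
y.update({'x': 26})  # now {'type': 3, 'x': 26, 'c': 10, 'b': 19, 'a': 75}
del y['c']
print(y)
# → {'type': 3, 'x': 26, 'b': 19, 'a': 75}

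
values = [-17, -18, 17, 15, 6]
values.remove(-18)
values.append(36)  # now [-17, 17, 15, 6, 36]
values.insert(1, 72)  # [-17, 72, 17, 15, 6, 36]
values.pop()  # 36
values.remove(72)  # [-17, 17, 15, 6]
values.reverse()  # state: [6, 15, 17, -17]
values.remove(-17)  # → [6, 15, 17]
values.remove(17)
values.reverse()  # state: [15, 6]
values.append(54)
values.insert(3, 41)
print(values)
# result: [15, 6, 54, 41]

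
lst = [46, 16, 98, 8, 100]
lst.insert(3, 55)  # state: [46, 16, 98, 55, 8, 100]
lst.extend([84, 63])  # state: [46, 16, 98, 55, 8, 100, 84, 63]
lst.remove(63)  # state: [46, 16, 98, 55, 8, 100, 84]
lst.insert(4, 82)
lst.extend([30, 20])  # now [46, 16, 98, 55, 82, 8, 100, 84, 30, 20]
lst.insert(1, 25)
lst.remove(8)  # [46, 25, 16, 98, 55, 82, 100, 84, 30, 20]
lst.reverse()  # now [20, 30, 84, 100, 82, 55, 98, 16, 25, 46]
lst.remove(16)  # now [20, 30, 84, 100, 82, 55, 98, 25, 46]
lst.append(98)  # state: [20, 30, 84, 100, 82, 55, 98, 25, 46, 98]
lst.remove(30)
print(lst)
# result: [20, 84, 100, 82, 55, 98, 25, 46, 98]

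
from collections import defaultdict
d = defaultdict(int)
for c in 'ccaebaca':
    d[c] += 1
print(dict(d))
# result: {'c': 3, 'a': 3, 'e': 1, 'b': 1}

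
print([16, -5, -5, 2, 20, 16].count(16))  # 2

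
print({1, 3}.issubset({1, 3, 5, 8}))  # True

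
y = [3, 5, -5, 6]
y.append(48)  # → [3, 5, -5, 6, 48]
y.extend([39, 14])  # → [3, 5, -5, 6, 48, 39, 14]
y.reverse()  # [14, 39, 48, 6, -5, 5, 3]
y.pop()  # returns 3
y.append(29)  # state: [14, 39, 48, 6, -5, 5, 29]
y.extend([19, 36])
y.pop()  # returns 36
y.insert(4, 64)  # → [14, 39, 48, 6, 64, -5, 5, 29, 19]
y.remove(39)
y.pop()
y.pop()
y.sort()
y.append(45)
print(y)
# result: [-5, 5, 6, 14, 48, 64, 45]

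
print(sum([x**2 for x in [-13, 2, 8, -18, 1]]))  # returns 562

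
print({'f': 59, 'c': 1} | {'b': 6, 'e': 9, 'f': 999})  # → {'f': 999, 'c': 1, 'b': 6, 'e': 9}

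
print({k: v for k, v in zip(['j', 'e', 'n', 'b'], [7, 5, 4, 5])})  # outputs {'j': 7, 'e': 5, 'n': 4, 'b': 5}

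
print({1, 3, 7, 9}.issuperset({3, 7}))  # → True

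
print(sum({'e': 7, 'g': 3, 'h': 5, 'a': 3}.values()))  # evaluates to 18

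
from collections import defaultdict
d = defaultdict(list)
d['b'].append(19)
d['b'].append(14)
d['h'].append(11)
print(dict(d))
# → {'b': [19, 14], 'h': [11]}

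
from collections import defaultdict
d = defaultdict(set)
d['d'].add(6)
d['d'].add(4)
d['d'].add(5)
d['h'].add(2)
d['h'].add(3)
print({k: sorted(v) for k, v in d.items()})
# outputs {'d': [4, 5, 6], 'h': [2, 3]}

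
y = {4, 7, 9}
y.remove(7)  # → {4, 9}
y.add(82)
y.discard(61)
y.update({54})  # {4, 9, 54, 82}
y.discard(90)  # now {4, 9, 54, 82}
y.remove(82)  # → {4, 9, 54}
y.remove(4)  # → {9, 54}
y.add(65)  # {9, 54, 65}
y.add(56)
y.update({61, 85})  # {9, 54, 56, 61, 65, 85}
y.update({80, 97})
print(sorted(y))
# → [9, 54, 56, 61, 65, 80, 85, 97]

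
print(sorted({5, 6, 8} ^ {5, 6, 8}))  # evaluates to []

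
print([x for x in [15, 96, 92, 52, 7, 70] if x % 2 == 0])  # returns [96, 92, 52, 70]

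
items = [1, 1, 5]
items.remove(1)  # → [1, 5]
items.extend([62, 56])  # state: [1, 5, 62, 56]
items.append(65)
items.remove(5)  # [1, 62, 56, 65]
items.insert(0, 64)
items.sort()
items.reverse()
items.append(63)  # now [65, 64, 62, 56, 1, 63]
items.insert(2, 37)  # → [65, 64, 37, 62, 56, 1, 63]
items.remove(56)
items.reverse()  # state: [63, 1, 62, 37, 64, 65]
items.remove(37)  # [63, 1, 62, 64, 65]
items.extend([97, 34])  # [63, 1, 62, 64, 65, 97, 34]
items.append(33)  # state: [63, 1, 62, 64, 65, 97, 34, 33]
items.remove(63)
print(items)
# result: [1, 62, 64, 65, 97, 34, 33]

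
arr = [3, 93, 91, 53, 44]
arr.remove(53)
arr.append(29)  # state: [3, 93, 91, 44, 29]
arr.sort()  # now [3, 29, 44, 91, 93]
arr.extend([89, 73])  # [3, 29, 44, 91, 93, 89, 73]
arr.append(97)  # [3, 29, 44, 91, 93, 89, 73, 97]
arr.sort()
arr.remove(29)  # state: [3, 44, 73, 89, 91, 93, 97]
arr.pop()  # 97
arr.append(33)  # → [3, 44, 73, 89, 91, 93, 33]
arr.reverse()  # [33, 93, 91, 89, 73, 44, 3]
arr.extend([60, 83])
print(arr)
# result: [33, 93, 91, 89, 73, 44, 3, 60, 83]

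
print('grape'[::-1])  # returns eparg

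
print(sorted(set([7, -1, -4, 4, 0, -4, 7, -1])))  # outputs [-4, -1, 0, 4, 7]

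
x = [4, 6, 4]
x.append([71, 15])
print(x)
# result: [4, 6, 4, [71, 15]]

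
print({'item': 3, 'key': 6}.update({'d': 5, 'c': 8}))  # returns None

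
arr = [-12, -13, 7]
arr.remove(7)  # [-12, -13]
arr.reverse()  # [-13, -12]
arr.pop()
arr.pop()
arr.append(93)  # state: [93]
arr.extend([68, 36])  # [93, 68, 36]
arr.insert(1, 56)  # [93, 56, 68, 36]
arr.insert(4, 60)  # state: [93, 56, 68, 36, 60]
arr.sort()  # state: [36, 56, 60, 68, 93]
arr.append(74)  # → [36, 56, 60, 68, 93, 74]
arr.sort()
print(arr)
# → [36, 56, 60, 68, 74, 93]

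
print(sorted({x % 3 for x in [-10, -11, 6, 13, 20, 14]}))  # [0, 1, 2]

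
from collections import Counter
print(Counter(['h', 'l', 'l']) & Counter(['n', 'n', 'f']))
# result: Counter()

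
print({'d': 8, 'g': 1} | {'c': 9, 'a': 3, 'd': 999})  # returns {'d': 999, 'g': 1, 'c': 9, 'a': 3}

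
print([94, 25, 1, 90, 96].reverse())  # None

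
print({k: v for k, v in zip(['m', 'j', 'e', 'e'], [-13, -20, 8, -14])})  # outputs {'m': -13, 'j': -20, 'e': -14}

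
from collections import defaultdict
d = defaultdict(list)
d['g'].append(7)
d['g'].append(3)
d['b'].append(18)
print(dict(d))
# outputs {'g': [7, 3], 'b': [18]}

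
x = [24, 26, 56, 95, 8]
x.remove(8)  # [24, 26, 56, 95]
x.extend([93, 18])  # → [24, 26, 56, 95, 93, 18]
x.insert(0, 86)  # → [86, 24, 26, 56, 95, 93, 18]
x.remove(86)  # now [24, 26, 56, 95, 93, 18]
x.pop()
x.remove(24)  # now [26, 56, 95, 93]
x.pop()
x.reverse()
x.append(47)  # [95, 56, 26, 47]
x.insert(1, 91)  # [95, 91, 56, 26, 47]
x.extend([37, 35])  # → [95, 91, 56, 26, 47, 37, 35]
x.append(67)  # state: [95, 91, 56, 26, 47, 37, 35, 67]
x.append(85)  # [95, 91, 56, 26, 47, 37, 35, 67, 85]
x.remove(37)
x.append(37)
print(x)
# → [95, 91, 56, 26, 47, 35, 67, 85, 37]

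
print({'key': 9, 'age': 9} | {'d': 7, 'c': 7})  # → {'key': 9, 'age': 9, 'd': 7, 'c': 7}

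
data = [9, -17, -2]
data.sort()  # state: [-17, -2, 9]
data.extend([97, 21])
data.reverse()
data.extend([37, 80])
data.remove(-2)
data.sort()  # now [-17, 9, 21, 37, 80, 97]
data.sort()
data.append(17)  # [-17, 9, 21, 37, 80, 97, 17]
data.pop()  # 17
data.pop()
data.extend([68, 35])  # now [-17, 9, 21, 37, 80, 68, 35]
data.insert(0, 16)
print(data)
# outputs [16, -17, 9, 21, 37, 80, 68, 35]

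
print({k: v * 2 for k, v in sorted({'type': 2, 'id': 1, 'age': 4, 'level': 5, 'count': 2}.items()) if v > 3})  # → {'age': 8, 'level': 10}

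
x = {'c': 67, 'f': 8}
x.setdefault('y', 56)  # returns 56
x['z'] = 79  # {'c': 67, 'f': 8, 'y': 56, 'z': 79}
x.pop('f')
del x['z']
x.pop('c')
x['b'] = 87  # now {'y': 56, 'b': 87}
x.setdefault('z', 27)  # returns 27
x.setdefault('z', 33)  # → 27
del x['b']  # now {'y': 56, 'z': 27}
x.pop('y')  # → 56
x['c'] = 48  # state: {'z': 27, 'c': 48}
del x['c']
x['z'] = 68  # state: {'z': 68}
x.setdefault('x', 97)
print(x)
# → {'z': 68, 'x': 97}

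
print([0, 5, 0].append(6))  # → None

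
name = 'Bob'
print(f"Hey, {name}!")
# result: Hey, Bob!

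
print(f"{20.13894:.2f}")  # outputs 20.14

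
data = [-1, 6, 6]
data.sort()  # [-1, 6, 6]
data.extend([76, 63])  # [-1, 6, 6, 76, 63]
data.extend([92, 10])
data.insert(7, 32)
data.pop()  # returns 32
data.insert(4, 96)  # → [-1, 6, 6, 76, 96, 63, 92, 10]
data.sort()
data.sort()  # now [-1, 6, 6, 10, 63, 76, 92, 96]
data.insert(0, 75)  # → [75, -1, 6, 6, 10, 63, 76, 92, 96]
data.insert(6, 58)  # [75, -1, 6, 6, 10, 63, 58, 76, 92, 96]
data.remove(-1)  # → [75, 6, 6, 10, 63, 58, 76, 92, 96]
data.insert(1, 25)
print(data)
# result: [75, 25, 6, 6, 10, 63, 58, 76, 92, 96]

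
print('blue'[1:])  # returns lue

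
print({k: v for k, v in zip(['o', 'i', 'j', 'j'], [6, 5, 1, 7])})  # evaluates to {'o': 6, 'i': 5, 'j': 7}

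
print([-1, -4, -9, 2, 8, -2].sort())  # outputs None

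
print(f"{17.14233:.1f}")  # 17.1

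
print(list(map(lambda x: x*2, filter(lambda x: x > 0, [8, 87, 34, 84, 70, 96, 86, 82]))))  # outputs [16, 174, 68, 168, 140, 192, 172, 164]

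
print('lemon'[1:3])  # em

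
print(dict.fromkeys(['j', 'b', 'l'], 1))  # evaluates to {'j': 1, 'b': 1, 'l': 1}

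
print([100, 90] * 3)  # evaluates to [100, 90, 100, 90, 100, 90]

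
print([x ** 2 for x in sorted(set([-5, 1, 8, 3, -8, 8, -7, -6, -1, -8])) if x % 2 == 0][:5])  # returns [64, 36, 64]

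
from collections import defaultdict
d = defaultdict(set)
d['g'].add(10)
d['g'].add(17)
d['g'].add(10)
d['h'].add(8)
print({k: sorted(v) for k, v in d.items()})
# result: {'g': [10, 17], 'h': [8]}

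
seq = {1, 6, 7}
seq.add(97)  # {1, 6, 7, 97}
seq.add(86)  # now {1, 6, 7, 86, 97}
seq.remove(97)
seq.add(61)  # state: {1, 6, 7, 61, 86}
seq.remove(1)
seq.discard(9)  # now {6, 7, 61, 86}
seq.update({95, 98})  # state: {6, 7, 61, 86, 95, 98}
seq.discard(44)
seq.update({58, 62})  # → {6, 7, 58, 61, 62, 86, 95, 98}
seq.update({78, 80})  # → {6, 7, 58, 61, 62, 78, 80, 86, 95, 98}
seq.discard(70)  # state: {6, 7, 58, 61, 62, 78, 80, 86, 95, 98}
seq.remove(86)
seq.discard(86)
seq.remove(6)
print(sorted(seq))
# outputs [7, 58, 61, 62, 78, 80, 95, 98]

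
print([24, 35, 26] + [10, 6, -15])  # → [24, 35, 26, 10, 6, -15]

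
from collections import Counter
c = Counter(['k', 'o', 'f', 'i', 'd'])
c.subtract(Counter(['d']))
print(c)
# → Counter({'k': 1, 'o': 1, 'f': 1, 'i': 1, 'd': 0})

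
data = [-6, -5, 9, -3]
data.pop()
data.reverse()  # [9, -5, -6]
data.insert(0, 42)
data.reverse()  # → [-6, -5, 9, 42]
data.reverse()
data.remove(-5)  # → [42, 9, -6]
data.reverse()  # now [-6, 9, 42]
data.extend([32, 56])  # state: [-6, 9, 42, 32, 56]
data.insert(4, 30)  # [-6, 9, 42, 32, 30, 56]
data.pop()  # 56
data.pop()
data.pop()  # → 32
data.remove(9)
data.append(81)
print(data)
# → [-6, 42, 81]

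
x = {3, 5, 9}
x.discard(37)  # {3, 5, 9}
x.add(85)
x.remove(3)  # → {5, 9, 85}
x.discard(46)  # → {5, 9, 85}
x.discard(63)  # {5, 9, 85}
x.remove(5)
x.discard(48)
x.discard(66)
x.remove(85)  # {9}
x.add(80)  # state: {9, 80}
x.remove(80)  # {9}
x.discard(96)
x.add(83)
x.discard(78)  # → {9, 83}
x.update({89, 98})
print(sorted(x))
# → [9, 83, 89, 98]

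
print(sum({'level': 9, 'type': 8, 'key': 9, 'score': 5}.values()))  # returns 31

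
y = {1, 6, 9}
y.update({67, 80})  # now {1, 6, 9, 67, 80}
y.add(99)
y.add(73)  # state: {1, 6, 9, 67, 73, 80, 99}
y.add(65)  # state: {1, 6, 9, 65, 67, 73, 80, 99}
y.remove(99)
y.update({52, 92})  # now {1, 6, 9, 52, 65, 67, 73, 80, 92}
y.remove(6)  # {1, 9, 52, 65, 67, 73, 80, 92}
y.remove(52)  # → {1, 9, 65, 67, 73, 80, 92}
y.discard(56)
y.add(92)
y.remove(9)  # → {1, 65, 67, 73, 80, 92}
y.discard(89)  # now {1, 65, 67, 73, 80, 92}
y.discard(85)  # {1, 65, 67, 73, 80, 92}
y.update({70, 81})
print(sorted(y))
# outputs [1, 65, 67, 70, 73, 80, 81, 92]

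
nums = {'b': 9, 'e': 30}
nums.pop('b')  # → 9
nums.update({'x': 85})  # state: {'e': 30, 'x': 85}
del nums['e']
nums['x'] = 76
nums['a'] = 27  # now {'x': 76, 'a': 27}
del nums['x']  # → {'a': 27}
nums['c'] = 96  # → {'a': 27, 'c': 96}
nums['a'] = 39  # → {'a': 39, 'c': 96}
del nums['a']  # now {'c': 96}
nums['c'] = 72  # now {'c': 72}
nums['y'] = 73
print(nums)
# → {'c': 72, 'y': 73}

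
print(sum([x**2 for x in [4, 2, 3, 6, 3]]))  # 74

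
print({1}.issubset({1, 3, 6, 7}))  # True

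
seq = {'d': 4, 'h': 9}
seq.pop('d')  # 4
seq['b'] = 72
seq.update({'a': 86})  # {'h': 9, 'b': 72, 'a': 86}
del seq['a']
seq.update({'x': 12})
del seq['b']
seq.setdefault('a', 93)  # 93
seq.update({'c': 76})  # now {'h': 9, 'x': 12, 'a': 93, 'c': 76}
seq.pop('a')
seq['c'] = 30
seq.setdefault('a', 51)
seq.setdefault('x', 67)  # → 12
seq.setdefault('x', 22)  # 12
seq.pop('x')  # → 12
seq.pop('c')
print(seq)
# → {'h': 9, 'a': 51}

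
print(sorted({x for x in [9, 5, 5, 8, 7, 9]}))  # [5, 7, 8, 9]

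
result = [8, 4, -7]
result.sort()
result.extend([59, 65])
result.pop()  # 65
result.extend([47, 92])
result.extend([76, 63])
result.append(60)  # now [-7, 4, 8, 59, 47, 92, 76, 63, 60]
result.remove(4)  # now [-7, 8, 59, 47, 92, 76, 63, 60]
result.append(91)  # [-7, 8, 59, 47, 92, 76, 63, 60, 91]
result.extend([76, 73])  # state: [-7, 8, 59, 47, 92, 76, 63, 60, 91, 76, 73]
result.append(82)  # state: [-7, 8, 59, 47, 92, 76, 63, 60, 91, 76, 73, 82]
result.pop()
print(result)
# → [-7, 8, 59, 47, 92, 76, 63, 60, 91, 76, 73]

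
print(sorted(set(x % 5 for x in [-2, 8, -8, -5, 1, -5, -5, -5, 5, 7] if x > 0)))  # [0, 1, 2, 3]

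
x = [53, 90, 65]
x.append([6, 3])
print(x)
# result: [53, 90, 65, [6, 3]]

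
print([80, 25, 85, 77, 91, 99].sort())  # None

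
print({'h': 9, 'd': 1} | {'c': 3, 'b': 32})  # {'h': 9, 'd': 1, 'c': 3, 'b': 32}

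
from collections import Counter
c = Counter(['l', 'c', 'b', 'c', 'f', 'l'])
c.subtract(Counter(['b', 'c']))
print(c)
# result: Counter({'l': 2, 'c': 1, 'f': 1, 'b': 0})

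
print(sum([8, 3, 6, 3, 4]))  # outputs 24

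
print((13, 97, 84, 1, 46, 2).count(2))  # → 1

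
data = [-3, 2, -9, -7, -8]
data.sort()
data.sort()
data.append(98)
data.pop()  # 98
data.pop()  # 2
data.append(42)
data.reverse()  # [42, -3, -7, -8, -9]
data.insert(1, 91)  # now [42, 91, -3, -7, -8, -9]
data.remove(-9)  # [42, 91, -3, -7, -8]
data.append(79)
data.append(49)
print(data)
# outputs [42, 91, -3, -7, -8, 79, 49]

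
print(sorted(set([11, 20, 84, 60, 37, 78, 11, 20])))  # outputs [11, 20, 37, 60, 78, 84]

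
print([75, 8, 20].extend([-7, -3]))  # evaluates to None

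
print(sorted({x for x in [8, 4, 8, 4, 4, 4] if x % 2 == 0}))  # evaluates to [4, 8]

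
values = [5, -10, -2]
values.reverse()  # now [-2, -10, 5]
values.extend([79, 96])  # [-2, -10, 5, 79, 96]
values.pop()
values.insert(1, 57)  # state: [-2, 57, -10, 5, 79]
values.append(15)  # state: [-2, 57, -10, 5, 79, 15]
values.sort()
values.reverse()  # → [79, 57, 15, 5, -2, -10]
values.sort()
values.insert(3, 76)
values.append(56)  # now [-10, -2, 5, 76, 15, 57, 79, 56]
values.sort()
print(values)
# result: [-10, -2, 5, 15, 56, 57, 76, 79]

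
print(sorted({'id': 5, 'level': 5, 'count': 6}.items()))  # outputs [('count', 6), ('id', 5), ('level', 5)]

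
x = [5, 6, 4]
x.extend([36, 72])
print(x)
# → [5, 6, 4, 36, 72]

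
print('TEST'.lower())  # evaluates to test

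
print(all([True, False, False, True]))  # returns False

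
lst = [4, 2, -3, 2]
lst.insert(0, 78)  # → [78, 4, 2, -3, 2]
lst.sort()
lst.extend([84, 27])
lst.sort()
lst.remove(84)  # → [-3, 2, 2, 4, 27, 78]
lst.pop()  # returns 78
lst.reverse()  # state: [27, 4, 2, 2, -3]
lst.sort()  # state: [-3, 2, 2, 4, 27]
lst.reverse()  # [27, 4, 2, 2, -3]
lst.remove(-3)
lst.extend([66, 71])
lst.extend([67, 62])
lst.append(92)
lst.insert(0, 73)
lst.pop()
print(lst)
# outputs [73, 27, 4, 2, 2, 66, 71, 67, 62]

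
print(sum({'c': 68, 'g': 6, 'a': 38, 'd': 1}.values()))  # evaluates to 113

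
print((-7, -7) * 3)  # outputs (-7, -7, -7, -7, -7, -7)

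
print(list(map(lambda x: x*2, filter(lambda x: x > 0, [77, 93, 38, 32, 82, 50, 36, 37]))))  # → [154, 186, 76, 64, 164, 100, 72, 74]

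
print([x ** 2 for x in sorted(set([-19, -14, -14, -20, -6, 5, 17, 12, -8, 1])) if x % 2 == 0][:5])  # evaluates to [400, 196, 64, 36, 144]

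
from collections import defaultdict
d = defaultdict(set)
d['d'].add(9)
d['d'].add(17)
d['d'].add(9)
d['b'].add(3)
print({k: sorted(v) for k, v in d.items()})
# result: {'d': [9, 17], 'b': [3]}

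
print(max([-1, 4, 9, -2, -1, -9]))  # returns 9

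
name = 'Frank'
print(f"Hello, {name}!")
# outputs Hello, Frank!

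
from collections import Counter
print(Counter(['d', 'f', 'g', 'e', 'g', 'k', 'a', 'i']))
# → Counter({'g': 2, 'd': 1, 'f': 1, 'e': 1, 'k': 1, 'a': 1, 'i': 1})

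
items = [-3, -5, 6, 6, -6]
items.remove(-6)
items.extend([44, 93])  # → [-3, -5, 6, 6, 44, 93]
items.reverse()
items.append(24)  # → [93, 44, 6, 6, -5, -3, 24]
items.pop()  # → 24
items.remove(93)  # [44, 6, 6, -5, -3]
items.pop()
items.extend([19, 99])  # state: [44, 6, 6, -5, 19, 99]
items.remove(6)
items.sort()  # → [-5, 6, 19, 44, 99]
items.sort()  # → [-5, 6, 19, 44, 99]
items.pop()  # 99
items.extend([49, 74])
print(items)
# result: [-5, 6, 19, 44, 49, 74]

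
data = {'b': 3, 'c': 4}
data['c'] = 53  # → {'b': 3, 'c': 53}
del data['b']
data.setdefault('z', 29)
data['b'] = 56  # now {'c': 53, 'z': 29, 'b': 56}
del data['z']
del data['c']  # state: {'b': 56}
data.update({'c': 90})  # {'b': 56, 'c': 90}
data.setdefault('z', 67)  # 67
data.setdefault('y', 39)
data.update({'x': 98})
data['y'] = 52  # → {'b': 56, 'c': 90, 'z': 67, 'y': 52, 'x': 98}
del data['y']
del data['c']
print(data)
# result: {'b': 56, 'z': 67, 'x': 98}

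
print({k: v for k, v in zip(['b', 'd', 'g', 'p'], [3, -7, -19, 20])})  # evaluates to {'b': 3, 'd': -7, 'g': -19, 'p': 20}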